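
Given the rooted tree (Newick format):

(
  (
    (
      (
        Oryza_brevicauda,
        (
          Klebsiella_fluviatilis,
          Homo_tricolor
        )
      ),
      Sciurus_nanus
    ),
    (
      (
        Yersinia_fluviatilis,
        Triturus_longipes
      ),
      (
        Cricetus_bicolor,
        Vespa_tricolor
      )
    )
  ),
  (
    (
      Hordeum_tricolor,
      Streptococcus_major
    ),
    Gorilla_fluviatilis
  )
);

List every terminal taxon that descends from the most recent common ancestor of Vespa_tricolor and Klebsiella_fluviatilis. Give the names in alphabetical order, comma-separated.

Cricetus_bicolor, Homo_tricolor, Klebsiella_fluviatilis, Oryza_brevicauda, Sciurus_nanus, Triturus_longipes, Vespa_tricolor, Yersinia_fluviatilis

Tracing Vespa_tricolor: it sits inside (Cricetus_bicolor,Vespa_tricolor).
Tracing Klebsiella_fluviatilis: it sits inside (Klebsiella_fluviatilis,Homo_tricolor).
The smallest clade enclosing both is (((Oryza_brevicauda,(Klebsiella_fluviatilis,Homo_tricolor)),Sciurus_nanus),((Yersinia_fluviatilis,Triturus_longipes),(Cricetus_bicolor,Vespa_tricolor))); the answer is its 8 terminal taxa in alphabetical order.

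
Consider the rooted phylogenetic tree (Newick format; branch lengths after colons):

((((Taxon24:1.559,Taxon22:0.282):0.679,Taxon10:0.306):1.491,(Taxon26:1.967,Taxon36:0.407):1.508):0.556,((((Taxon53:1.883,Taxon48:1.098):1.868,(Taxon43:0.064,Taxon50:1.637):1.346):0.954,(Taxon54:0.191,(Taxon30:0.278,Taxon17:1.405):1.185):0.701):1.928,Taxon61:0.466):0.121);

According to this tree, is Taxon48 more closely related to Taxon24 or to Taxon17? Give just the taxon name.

The MRCA of Taxon48 and Taxon17 subtends (((Taxon53,Taxon48),(Taxon43,Taxon50)),(Taxon54,(Taxon30,Taxon17))) (7 taxa).
The MRCA of Taxon48 and Taxon24 is the root, subtending the entire tree (13 taxa).
The first is nested inside the second, so Taxon48 shares a more recent common ancestor with Taxon17.

Taxon17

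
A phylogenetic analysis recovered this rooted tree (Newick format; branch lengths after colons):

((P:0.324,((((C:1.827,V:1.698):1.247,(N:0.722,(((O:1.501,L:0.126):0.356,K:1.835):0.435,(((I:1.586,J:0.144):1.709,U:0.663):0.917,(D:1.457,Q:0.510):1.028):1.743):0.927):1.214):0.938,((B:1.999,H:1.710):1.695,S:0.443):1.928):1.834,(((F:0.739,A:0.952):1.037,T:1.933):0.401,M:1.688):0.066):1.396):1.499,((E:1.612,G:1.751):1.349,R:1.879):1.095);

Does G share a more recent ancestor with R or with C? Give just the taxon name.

R

The MRCA of G and R subtends ((E,G),R) (3 taxa).
The MRCA of G and C is the root, subtending the entire tree (22 taxa).
The first is nested inside the second, so G shares a more recent common ancestor with R.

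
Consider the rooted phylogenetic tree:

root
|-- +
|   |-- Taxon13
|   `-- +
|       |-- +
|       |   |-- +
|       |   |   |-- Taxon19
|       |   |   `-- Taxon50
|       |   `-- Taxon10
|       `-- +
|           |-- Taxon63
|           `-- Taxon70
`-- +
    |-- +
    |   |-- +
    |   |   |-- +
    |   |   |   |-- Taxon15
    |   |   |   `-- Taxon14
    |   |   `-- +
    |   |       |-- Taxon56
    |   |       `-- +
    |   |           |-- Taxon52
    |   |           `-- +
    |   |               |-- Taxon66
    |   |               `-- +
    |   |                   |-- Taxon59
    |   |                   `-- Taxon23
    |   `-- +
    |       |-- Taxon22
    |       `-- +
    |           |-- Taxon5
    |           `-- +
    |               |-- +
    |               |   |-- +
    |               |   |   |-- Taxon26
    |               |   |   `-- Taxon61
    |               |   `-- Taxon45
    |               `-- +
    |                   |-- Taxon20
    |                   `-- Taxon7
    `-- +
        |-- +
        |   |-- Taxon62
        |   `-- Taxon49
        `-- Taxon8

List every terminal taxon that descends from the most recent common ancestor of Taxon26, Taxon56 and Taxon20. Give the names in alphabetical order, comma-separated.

Tracing Taxon26: it sits inside (Taxon26,Taxon61).
Tracing Taxon56: it sits inside (Taxon56,(Taxon52,(Taxon66,(Taxon59,Taxon23)))).
Tracing Taxon20: it sits inside (Taxon20,Taxon7).
The smallest clade enclosing all 3 is (((Taxon15,Taxon14),(Taxon56,(Taxon52,(Taxon66,(Taxon59,Taxon23))))),(Taxon22,(Taxon5,(((Taxon26,Taxon61),Taxon45),(Taxon20,Taxon7))))); the answer is its 14 terminal taxa in alphabetical order.

Taxon14, Taxon15, Taxon20, Taxon22, Taxon23, Taxon26, Taxon45, Taxon5, Taxon52, Taxon56, Taxon59, Taxon61, Taxon66, Taxon7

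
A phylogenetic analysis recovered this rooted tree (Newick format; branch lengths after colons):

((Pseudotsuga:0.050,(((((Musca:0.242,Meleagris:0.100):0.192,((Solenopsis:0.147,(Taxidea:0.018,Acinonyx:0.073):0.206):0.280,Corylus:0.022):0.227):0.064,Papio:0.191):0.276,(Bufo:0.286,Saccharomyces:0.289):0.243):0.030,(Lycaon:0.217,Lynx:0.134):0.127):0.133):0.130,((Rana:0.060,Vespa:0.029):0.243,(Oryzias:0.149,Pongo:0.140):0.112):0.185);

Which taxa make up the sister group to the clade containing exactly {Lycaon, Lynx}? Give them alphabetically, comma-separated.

The clade containing exactly {Lycaon, Lynx} attaches to the tree at the node subtending (((((Musca,Meleagris),((Solenopsis,(Taxidea,Acinonyx)),Corylus)),Papio),(Bufo,Saccharomyces)),(Lycaon,Lynx)).
The other lineage descending from that same node — the sister group — is ((((Musca,Meleagris),((Solenopsis,(Taxidea,Acinonyx)),Corylus)),Papio),(Bufo,Saccharomyces)); its 9 tips in alphabetical order are the answer.

Acinonyx, Bufo, Corylus, Meleagris, Musca, Papio, Saccharomyces, Solenopsis, Taxidea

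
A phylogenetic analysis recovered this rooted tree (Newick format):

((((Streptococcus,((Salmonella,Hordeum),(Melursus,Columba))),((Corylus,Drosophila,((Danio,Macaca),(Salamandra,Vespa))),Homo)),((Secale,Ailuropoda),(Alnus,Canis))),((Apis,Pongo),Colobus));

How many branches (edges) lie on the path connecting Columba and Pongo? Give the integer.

9

The MRCA of Columba and Pongo is the root of the tree.
From Columba up to that node: 6 branches. From Pongo up to the same node: 3 branches. Total: 6 + 3 = 9.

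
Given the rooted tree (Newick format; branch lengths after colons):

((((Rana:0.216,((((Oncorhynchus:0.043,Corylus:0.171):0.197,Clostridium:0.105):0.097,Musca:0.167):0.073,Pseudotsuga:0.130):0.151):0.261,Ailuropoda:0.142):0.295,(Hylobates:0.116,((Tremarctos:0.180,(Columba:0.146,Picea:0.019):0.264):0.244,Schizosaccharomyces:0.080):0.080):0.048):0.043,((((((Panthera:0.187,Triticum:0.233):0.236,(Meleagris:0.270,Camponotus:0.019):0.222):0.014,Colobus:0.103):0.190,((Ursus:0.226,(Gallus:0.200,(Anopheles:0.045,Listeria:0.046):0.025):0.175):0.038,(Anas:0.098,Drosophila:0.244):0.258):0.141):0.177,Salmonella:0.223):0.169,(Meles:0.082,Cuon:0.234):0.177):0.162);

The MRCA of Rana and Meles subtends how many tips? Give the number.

The MRCA of Rana and Meles is the root, so the clade is the entire tree.
That clade contains 26 terminal taxa: Ailuropoda, Anas, Anopheles, Camponotus, Clostridium, Colobus, Columba, Corylus, Cuon, Drosophila, Gallus, Hylobates, Listeria, Meleagris, Meles, Musca, Oncorhynchus, Panthera, Picea, Pseudotsuga, Rana, Salmonella, Schizosaccharomyces, Tremarctos, Triticum, Ursus.

26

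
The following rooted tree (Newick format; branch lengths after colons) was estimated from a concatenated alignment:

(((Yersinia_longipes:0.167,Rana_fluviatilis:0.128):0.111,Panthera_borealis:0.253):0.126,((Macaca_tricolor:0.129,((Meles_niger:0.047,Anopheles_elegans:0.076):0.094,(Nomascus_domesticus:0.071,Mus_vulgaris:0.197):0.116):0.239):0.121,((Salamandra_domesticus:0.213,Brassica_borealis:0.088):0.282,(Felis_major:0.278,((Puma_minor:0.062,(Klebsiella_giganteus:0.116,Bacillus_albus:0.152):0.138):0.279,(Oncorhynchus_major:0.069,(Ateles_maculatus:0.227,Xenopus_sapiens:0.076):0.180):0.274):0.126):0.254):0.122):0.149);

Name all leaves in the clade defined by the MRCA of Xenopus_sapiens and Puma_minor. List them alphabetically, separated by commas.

Tracing Xenopus_sapiens: it sits inside (Ateles_maculatus,Xenopus_sapiens).
Tracing Puma_minor: it sits inside (Puma_minor,(Klebsiella_giganteus,Bacillus_albus)).
The smallest clade enclosing both is ((Puma_minor,(Klebsiella_giganteus,Bacillus_albus)),(Oncorhynchus_major,(Ateles_maculatus,Xenopus_sapiens))); the answer is its 6 terminal taxa in alphabetical order.

Ateles_maculatus, Bacillus_albus, Klebsiella_giganteus, Oncorhynchus_major, Puma_minor, Xenopus_sapiens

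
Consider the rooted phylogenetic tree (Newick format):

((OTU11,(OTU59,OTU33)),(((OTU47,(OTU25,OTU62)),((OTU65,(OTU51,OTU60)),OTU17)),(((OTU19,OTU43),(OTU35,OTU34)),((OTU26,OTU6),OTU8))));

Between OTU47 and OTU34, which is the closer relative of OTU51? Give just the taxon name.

OTU47

The MRCA of OTU51 and OTU47 subtends ((OTU47,(OTU25,OTU62)),((OTU65,(OTU51,OTU60)),OTU17)) (7 taxa).
The MRCA of OTU51 and OTU34 subtends (((OTU47,(OTU25,OTU62)),((OTU65,(OTU51,OTU60)),OTU17)),(((OTU19,OTU43),(OTU35,OTU34)),((OTU26,OTU6),OTU8))) (14 taxa).
The first is nested inside the second, so OTU51 shares a more recent common ancestor with OTU47.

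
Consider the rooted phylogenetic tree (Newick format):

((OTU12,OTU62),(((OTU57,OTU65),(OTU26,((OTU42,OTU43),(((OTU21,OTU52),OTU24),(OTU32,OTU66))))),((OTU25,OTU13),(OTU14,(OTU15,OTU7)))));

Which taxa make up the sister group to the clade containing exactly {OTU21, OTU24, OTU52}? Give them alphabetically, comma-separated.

The clade containing exactly {OTU21, OTU24, OTU52} attaches to the tree at the node subtending (((OTU21,OTU52),OTU24),(OTU32,OTU66)).
The other lineage descending from that same node — the sister group — is (OTU32,OTU66); its 2 tips in alphabetical order are the answer.

OTU32, OTU66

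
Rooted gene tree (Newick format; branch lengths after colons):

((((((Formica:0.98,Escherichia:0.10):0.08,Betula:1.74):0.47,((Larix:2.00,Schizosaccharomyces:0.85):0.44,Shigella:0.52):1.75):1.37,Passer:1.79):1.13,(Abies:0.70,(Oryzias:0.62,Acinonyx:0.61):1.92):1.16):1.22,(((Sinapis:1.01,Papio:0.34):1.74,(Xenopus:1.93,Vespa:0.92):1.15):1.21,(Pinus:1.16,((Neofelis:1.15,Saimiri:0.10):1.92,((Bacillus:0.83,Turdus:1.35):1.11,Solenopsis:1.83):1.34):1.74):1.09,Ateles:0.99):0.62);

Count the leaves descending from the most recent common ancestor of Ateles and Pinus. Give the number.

The MRCA of Ateles and Pinus is the node subtending (((Sinapis,Papio),(Xenopus,Vespa)),(Pinus,((Neofelis,Saimiri),((Bacillus,Turdus),Solenopsis))),Ateles).
That clade contains 11 terminal taxa: Ateles, Bacillus, Neofelis, Papio, Pinus, Saimiri, Sinapis, Solenopsis, Turdus, Vespa, Xenopus.

11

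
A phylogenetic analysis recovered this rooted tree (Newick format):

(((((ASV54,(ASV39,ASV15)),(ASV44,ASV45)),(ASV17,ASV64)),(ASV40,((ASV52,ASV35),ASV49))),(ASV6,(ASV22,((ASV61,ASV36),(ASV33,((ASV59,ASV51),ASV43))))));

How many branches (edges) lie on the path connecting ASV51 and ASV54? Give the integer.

The MRCA of ASV51 and ASV54 is the root of the tree.
From ASV51 up to that node: 7 branches. From ASV54 up to the same node: 5 branches. Total: 7 + 5 = 12.

12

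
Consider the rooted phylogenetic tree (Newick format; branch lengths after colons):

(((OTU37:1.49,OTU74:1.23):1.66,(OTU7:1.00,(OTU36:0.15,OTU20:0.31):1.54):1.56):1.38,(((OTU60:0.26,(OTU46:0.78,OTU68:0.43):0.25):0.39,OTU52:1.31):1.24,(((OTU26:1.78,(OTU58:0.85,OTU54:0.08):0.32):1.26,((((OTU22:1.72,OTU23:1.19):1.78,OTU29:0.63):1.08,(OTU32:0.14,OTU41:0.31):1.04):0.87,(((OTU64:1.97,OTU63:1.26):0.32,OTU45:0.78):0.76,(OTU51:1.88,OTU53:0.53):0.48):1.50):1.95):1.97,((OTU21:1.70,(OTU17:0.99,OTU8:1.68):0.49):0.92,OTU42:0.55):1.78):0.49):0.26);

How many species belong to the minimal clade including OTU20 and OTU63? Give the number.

26

The MRCA of OTU20 and OTU63 is the root, so the clade is the entire tree.
That clade contains 26 terminal taxa: OTU17, OTU20, OTU21, OTU22, OTU23, OTU26, OTU29, OTU32, OTU36, OTU37, OTU41, OTU42, OTU45, OTU46, OTU51, OTU52, OTU53, OTU54, OTU58, OTU60, OTU63, OTU64, OTU68, OTU7, OTU74, OTU8.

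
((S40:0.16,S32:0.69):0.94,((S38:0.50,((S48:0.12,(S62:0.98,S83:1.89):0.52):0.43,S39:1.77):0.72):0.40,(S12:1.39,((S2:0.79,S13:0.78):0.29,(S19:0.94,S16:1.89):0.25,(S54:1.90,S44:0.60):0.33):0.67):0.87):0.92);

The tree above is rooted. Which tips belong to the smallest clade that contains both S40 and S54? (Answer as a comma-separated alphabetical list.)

S12, S13, S16, S19, S2, S32, S38, S39, S40, S44, S48, S54, S62, S83

Tracing S40: it sits inside (S40,S32).
Tracing S54: it sits inside (S54,S44).
The smallest clade enclosing both is the whole tree (their MRCA is the root), so the answer is all 14 tips in alphabetical order.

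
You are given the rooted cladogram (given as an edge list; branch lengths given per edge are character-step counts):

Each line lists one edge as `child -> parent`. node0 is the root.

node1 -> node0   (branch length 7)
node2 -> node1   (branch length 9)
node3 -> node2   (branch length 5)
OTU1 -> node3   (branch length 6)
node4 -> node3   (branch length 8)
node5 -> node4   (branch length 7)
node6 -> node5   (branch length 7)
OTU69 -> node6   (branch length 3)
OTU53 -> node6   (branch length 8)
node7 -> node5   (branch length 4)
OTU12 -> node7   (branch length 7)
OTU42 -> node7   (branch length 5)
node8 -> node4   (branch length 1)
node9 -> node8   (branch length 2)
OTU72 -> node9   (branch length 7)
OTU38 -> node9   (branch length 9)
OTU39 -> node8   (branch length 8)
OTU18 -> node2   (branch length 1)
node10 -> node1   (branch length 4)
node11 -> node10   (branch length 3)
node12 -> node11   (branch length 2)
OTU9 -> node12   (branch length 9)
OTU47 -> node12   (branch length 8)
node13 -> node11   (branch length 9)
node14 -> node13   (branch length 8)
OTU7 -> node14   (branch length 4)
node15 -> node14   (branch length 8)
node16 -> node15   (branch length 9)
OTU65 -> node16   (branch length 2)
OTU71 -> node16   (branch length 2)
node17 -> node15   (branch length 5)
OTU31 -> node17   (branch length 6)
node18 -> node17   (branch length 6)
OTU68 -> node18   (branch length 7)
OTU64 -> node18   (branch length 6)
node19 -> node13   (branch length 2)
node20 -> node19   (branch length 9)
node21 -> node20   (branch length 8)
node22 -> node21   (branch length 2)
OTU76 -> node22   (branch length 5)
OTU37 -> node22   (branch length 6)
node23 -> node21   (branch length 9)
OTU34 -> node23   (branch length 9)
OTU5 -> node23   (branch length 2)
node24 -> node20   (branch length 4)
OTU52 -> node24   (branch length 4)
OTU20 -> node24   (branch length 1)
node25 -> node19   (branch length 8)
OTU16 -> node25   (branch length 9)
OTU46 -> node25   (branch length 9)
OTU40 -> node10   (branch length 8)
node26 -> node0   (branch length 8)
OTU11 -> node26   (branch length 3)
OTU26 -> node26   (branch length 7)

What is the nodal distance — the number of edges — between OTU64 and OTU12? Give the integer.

14

The MRCA of OTU64 and OTU12 is the node subtending (((OTU1,(((OTU69,OTU53),(OTU12,OTU42)),((OTU72,OTU38),OTU39))),OTU18),(((OTU9,OTU47),((OTU7,((OTU65,OTU71),(OTU31,(OTU68,OTU64)))),((((OTU76,OTU37),(OTU34,OTU5)),(OTU52,OTU20)),(OTU16,OTU46)))),OTU40)).
From OTU64 up to that node: 8 branches. From OTU12 up to the same node: 6 branches. Total: 8 + 6 = 14.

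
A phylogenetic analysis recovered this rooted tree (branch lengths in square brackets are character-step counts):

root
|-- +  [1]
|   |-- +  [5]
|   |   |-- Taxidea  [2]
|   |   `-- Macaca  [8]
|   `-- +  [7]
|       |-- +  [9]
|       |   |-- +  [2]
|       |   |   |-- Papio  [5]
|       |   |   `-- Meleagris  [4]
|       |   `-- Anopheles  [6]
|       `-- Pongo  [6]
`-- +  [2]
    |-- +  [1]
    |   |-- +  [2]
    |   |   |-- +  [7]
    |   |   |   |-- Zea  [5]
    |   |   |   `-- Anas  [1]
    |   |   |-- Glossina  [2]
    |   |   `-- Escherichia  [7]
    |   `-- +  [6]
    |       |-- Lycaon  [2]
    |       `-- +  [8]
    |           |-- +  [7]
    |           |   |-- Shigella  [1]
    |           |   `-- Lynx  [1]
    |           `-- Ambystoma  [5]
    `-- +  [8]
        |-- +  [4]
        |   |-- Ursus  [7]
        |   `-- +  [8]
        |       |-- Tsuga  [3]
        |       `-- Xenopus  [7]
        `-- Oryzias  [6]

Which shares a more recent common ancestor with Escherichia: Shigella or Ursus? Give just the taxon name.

Shigella

The MRCA of Escherichia and Shigella subtends (((Zea,Anas),Glossina,Escherichia),(Lycaon,((Shigella,Lynx),Ambystoma))) (8 taxa).
The MRCA of Escherichia and Ursus subtends ((((Zea,Anas),Glossina,Escherichia),(Lycaon,((Shigella,Lynx),Ambystoma))),((Ursus,(Tsuga,Xenopus)),Oryzias)) (12 taxa).
The first is nested inside the second, so Escherichia shares a more recent common ancestor with Shigella.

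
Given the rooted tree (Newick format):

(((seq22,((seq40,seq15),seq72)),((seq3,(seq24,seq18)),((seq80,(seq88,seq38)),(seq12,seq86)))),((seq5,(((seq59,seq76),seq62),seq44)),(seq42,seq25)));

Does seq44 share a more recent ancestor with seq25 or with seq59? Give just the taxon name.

The MRCA of seq44 and seq59 subtends (((seq59,seq76),seq62),seq44) (4 taxa).
The MRCA of seq44 and seq25 subtends ((seq5,(((seq59,seq76),seq62),seq44)),(seq42,seq25)) (7 taxa).
The first is nested inside the second, so seq44 shares a more recent common ancestor with seq59.

seq59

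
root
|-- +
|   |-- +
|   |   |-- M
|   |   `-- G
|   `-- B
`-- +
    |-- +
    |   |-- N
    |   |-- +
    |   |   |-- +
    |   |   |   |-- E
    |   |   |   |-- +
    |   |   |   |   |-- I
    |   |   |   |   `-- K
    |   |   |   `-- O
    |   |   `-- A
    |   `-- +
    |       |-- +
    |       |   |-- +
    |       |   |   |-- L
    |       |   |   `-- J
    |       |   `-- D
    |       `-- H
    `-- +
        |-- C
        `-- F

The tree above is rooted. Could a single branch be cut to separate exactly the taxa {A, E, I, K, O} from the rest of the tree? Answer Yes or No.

The most recent common ancestor of these taxa subtends ((E,(I,K),O),A).
That clade has exactly 5 tips — every listed taxon and nothing else — so the group is monophyletic.

Yes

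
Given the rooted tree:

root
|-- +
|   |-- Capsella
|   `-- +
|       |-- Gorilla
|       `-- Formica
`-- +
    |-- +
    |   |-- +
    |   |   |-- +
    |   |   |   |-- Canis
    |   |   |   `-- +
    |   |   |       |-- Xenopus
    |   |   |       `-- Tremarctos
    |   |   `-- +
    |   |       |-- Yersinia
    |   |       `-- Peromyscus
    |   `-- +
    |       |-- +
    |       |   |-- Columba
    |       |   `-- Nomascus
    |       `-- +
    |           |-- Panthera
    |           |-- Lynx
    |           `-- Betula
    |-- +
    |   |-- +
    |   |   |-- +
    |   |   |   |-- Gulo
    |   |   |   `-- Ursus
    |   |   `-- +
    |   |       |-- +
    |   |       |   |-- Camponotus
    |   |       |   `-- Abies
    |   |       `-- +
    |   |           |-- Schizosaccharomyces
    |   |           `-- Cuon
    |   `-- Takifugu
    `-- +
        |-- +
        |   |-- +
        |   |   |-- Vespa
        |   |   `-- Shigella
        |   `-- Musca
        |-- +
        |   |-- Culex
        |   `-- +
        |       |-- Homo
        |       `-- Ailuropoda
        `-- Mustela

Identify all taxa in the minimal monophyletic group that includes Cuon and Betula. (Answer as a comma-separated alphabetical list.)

Abies, Ailuropoda, Betula, Camponotus, Canis, Columba, Culex, Cuon, Gulo, Homo, Lynx, Musca, Mustela, Nomascus, Panthera, Peromyscus, Schizosaccharomyces, Shigella, Takifugu, Tremarctos, Ursus, Vespa, Xenopus, Yersinia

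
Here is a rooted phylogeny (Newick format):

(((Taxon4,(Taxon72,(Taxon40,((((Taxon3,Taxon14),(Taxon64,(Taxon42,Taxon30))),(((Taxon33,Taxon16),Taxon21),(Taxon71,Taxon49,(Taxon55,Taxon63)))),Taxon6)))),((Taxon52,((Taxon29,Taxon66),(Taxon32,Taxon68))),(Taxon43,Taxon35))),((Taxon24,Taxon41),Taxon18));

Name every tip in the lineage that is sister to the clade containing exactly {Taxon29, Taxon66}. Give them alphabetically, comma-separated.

The clade containing exactly {Taxon29, Taxon66} attaches to the tree at the node subtending ((Taxon29,Taxon66),(Taxon32,Taxon68)).
The other lineage descending from that same node — the sister group — is (Taxon32,Taxon68); its 2 tips in alphabetical order are the answer.

Taxon32, Taxon68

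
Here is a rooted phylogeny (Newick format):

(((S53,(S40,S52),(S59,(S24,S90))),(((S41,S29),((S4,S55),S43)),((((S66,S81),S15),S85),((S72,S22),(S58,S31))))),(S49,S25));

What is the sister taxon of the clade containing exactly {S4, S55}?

The clade containing exactly {S4, S55} attaches to the tree at the node subtending ((S4,S55),S43).
The other lineage descending from that same node — the sister group — is the single tip S43.

S43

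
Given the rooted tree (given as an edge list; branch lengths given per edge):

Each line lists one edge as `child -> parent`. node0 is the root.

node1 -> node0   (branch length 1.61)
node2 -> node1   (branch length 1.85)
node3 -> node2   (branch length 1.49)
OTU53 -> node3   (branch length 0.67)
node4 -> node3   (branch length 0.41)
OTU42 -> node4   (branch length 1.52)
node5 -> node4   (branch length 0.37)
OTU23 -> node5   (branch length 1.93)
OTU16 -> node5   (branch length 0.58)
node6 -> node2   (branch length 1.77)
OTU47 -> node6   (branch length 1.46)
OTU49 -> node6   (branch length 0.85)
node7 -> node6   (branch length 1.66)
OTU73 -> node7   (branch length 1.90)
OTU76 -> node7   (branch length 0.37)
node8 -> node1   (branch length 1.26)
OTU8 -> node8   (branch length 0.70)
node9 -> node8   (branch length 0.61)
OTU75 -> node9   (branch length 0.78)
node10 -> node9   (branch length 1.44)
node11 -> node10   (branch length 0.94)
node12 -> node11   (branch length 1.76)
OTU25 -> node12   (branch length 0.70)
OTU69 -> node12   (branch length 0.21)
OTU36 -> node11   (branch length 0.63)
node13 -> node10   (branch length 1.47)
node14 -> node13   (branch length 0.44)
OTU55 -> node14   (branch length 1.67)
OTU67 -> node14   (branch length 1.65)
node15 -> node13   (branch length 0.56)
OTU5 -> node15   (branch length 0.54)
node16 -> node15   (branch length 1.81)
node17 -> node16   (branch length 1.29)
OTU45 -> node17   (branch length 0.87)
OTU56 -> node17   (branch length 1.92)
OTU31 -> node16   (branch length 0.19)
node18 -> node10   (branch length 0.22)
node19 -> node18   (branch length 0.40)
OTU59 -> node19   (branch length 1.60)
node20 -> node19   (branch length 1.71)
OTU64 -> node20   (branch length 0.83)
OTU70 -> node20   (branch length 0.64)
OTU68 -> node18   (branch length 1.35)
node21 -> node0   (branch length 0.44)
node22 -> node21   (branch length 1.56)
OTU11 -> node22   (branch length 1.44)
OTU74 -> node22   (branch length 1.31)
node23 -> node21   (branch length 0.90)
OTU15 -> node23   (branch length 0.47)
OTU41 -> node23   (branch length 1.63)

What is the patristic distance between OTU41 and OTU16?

9.28

The path runs OTU41 → … → MRCA → … → OTU16; the MRCA is the root of the tree.
Branch lengths along that path: 1.63 + 0.90 + 0.44 + 1.61 + 1.85 + 1.49 + 0.41 + 0.37 + 0.58 = 9.28.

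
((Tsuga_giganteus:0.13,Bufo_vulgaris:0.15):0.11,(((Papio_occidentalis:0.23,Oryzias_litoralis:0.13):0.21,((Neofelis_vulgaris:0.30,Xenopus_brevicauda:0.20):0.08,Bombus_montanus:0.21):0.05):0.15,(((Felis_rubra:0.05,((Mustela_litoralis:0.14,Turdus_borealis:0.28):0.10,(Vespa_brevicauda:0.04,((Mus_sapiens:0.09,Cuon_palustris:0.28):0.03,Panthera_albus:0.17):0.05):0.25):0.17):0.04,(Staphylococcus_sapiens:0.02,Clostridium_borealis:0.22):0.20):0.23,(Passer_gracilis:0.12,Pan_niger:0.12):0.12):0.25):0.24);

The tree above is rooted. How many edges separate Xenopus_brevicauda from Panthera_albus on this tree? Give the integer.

11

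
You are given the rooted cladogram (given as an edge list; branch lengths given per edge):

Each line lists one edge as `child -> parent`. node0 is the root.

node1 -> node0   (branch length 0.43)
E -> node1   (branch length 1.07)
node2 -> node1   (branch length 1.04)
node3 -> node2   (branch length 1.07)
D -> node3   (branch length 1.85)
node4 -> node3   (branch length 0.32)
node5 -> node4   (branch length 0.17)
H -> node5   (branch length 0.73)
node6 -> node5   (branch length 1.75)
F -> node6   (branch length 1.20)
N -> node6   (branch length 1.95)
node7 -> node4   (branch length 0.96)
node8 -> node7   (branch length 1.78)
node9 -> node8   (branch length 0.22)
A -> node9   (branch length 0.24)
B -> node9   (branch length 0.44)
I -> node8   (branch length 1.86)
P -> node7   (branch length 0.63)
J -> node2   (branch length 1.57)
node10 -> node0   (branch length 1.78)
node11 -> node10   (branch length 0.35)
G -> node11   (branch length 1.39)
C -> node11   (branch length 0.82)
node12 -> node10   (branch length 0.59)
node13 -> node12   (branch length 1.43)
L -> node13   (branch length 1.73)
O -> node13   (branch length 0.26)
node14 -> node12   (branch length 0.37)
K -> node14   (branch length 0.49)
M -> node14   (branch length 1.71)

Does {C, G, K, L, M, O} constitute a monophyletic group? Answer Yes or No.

The most recent common ancestor of these taxa subtends ((G,C),((L,O),(K,M))).
That clade has exactly 6 tips — every listed taxon and nothing else — so the group is monophyletic.

Yes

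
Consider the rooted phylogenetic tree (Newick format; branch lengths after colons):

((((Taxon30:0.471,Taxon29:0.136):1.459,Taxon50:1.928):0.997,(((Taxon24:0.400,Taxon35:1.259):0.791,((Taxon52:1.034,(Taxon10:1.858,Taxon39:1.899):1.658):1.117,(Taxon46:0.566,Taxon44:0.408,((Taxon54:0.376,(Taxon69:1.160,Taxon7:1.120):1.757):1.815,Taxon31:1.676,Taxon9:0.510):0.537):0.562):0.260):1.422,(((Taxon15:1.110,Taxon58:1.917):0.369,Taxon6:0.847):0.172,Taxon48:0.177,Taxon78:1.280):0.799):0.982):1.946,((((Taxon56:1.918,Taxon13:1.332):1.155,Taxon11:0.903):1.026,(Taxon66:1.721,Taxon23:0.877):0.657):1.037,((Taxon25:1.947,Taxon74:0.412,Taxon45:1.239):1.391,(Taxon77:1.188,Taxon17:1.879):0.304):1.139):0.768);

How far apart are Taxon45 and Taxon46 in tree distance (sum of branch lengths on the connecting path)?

The path runs Taxon45 → … → MRCA → … → Taxon46; the MRCA is the root of the tree.
Branch lengths along that path: 1.239 + 1.391 + 1.139 + 0.768 + 1.946 + 0.982 + 1.422 + 0.260 + 0.562 + 0.566 = 10.275.

10.275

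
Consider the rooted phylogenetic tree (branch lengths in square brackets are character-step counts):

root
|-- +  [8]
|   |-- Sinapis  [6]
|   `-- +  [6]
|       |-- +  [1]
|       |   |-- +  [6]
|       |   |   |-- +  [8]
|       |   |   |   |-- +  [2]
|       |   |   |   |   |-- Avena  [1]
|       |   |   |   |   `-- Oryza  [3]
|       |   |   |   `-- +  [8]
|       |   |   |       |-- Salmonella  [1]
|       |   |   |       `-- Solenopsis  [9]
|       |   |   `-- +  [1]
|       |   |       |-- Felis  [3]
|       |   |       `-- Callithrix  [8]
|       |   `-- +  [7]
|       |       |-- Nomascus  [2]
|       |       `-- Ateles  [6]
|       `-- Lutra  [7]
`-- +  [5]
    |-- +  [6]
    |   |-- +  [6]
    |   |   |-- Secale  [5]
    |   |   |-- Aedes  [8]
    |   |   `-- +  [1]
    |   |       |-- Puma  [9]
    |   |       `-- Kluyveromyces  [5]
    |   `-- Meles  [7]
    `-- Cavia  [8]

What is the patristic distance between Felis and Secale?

47

The path runs Felis → … → MRCA → … → Secale; the MRCA is the root of the tree.
Branch lengths along that path: 3 + 1 + 6 + 1 + 6 + 8 + 5 + 6 + 6 + 5 = 47.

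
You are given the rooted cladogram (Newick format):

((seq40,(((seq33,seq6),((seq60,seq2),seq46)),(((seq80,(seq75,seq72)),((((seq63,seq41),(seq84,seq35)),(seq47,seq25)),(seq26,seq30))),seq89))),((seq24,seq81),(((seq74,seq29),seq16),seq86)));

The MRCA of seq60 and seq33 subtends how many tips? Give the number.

5

The MRCA of seq60 and seq33 is the node subtending ((seq33,seq6),((seq60,seq2),seq46)).
That clade contains 5 terminal taxa: seq2, seq33, seq46, seq6, seq60.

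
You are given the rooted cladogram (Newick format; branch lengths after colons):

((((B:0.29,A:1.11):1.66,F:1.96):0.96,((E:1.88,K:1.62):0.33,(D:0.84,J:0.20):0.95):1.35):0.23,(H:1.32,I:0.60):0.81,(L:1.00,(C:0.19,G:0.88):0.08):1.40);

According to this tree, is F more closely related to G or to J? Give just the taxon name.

J

The MRCA of F and J subtends (((B,A),F),((E,K),(D,J))) (7 taxa).
The MRCA of F and G is the root, subtending the entire tree (12 taxa).
The first is nested inside the second, so F shares a more recent common ancestor with J.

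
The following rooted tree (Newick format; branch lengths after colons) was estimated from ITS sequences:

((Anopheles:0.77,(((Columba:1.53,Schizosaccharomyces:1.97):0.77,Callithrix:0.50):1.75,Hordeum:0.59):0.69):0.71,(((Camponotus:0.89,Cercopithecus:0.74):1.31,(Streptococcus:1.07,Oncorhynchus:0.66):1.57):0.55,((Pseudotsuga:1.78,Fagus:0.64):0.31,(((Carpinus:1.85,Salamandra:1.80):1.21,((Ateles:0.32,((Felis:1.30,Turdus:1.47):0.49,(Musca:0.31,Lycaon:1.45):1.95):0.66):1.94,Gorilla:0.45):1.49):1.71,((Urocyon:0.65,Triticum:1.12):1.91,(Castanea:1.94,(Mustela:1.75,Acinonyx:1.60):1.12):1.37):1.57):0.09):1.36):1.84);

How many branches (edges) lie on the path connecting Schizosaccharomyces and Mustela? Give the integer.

The MRCA of Schizosaccharomyces and Mustela is the root of the tree.
From Schizosaccharomyces up to that node: 5 branches. From Mustela up to the same node: 7 branches. Total: 5 + 7 = 12.

12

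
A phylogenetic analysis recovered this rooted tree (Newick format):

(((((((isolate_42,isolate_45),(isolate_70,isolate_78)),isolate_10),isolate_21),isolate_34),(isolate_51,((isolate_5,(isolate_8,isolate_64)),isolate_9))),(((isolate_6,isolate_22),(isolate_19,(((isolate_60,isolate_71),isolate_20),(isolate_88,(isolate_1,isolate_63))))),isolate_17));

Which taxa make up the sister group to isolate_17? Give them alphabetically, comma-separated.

isolate_1, isolate_19, isolate_20, isolate_22, isolate_6, isolate_60, isolate_63, isolate_71, isolate_88

isolate_17 attaches to the tree at the node subtending (((isolate_6,isolate_22),(isolate_19,(((isolate_60,isolate_71),isolate_20),(isolate_88,(isolate_1,isolate_63))))),isolate_17).
The other lineage descending from that same node — the sister group — is ((isolate_6,isolate_22),(isolate_19,(((isolate_60,isolate_71),isolate_20),(isolate_88,(isolate_1,isolate_63))))); its 9 tips in alphabetical order are the answer.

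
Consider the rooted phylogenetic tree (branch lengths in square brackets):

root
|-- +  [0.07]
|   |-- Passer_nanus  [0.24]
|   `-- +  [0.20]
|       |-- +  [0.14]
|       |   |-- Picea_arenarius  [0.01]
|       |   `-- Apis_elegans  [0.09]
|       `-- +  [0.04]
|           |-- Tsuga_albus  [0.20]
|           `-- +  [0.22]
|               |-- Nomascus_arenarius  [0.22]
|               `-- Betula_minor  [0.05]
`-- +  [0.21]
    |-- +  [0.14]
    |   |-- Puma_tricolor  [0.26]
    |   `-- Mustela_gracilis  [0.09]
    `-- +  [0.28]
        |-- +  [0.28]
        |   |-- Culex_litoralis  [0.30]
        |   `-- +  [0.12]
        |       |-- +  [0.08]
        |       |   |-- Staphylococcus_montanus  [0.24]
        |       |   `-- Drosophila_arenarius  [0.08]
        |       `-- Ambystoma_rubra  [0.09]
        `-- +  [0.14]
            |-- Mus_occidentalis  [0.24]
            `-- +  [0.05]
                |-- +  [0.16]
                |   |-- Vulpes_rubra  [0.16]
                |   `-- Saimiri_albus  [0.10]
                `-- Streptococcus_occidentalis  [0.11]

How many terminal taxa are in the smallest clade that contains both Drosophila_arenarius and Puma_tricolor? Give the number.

The MRCA of Drosophila_arenarius and Puma_tricolor is the node subtending ((Puma_tricolor,Mustela_gracilis),((Culex_litoralis,((Staphylococcus_montanus,Drosophila_arenarius),Ambystoma_rubra)),(Mus_occidentalis,((Vulpes_rubra,Saimiri_albus),Streptococcus_occidentalis)))).
That clade contains 10 terminal taxa: Ambystoma_rubra, Culex_litoralis, Drosophila_arenarius, Mus_occidentalis, Mustela_gracilis, Puma_tricolor, Saimiri_albus, Staphylococcus_montanus, Streptococcus_occidentalis, Vulpes_rubra.

10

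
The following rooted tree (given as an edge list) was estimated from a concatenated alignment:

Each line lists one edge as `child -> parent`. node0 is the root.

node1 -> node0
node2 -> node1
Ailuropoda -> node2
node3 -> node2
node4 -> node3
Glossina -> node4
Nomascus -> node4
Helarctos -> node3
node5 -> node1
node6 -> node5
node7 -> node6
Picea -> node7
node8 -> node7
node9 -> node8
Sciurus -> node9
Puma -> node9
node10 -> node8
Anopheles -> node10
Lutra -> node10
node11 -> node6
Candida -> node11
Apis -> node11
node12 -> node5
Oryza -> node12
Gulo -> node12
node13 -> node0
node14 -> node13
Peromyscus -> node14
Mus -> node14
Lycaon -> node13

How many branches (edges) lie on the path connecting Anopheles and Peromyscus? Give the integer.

10

The MRCA of Anopheles and Peromyscus is the root of the tree.
From Anopheles up to that node: 7 branches. From Peromyscus up to the same node: 3 branches. Total: 7 + 3 = 10.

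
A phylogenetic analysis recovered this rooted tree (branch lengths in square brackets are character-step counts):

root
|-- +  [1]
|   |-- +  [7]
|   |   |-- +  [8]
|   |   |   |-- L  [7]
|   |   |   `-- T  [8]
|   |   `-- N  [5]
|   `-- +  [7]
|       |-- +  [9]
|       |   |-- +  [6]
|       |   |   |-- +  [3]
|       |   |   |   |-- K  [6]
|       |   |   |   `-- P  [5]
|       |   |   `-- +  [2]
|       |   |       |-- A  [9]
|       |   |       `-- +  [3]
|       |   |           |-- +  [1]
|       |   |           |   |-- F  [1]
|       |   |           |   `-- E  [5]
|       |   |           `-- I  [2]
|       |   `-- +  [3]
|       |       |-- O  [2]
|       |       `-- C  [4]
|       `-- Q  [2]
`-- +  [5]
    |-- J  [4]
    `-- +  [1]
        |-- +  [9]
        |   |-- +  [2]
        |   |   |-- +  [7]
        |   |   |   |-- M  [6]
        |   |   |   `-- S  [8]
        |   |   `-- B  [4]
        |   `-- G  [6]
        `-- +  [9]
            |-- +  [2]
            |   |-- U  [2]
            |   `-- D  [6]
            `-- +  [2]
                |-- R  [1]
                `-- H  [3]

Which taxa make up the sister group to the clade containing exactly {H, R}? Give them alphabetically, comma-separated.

The clade containing exactly {H, R} attaches to the tree at the node subtending ((U,D),(R,H)).
The other lineage descending from that same node — the sister group — is (U,D); its 2 tips in alphabetical order are the answer.

D, U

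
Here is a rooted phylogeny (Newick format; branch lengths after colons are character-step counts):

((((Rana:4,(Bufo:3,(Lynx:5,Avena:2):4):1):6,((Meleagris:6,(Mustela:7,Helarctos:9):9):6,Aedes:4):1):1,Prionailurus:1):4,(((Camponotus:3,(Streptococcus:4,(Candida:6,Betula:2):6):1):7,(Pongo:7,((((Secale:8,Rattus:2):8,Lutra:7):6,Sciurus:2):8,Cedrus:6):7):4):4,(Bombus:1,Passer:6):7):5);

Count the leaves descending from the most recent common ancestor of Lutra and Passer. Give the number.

The MRCA of Lutra and Passer is the node subtending (((Camponotus,(Streptococcus,(Candida,Betula))),(Pongo,((((Secale,Rattus),Lutra),Sciurus),Cedrus))),(Bombus,Passer)).
That clade contains 12 terminal taxa: Betula, Bombus, Camponotus, Candida, Cedrus, Lutra, Passer, Pongo, Rattus, Sciurus, Secale, Streptococcus.

12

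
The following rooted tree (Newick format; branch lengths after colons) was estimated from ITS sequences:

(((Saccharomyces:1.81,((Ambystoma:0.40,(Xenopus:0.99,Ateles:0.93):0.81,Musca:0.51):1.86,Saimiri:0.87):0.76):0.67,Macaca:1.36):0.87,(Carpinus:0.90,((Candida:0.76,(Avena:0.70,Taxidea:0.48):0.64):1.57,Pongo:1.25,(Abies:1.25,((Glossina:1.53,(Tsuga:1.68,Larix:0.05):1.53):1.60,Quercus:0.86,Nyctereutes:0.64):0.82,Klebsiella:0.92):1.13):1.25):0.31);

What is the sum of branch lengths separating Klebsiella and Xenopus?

The path runs Klebsiella → … → MRCA → … → Xenopus; the MRCA is the root of the tree.
Branch lengths along that path: 0.92 + 1.13 + 1.25 + 0.31 + 0.87 + 0.67 + 0.76 + 1.86 + 0.81 + 0.99 = 9.57.

9.57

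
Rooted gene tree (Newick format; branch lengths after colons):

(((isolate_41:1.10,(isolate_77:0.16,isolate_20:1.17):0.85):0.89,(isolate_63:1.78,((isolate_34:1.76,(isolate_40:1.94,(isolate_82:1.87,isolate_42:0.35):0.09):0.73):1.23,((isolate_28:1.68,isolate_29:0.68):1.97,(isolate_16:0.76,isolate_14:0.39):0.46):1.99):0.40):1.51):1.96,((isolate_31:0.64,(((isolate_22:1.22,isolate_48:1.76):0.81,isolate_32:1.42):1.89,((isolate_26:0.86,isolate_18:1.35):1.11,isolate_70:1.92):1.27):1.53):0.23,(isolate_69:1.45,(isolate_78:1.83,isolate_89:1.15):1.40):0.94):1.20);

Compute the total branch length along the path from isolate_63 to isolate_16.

The path runs isolate_63 → … → MRCA → … → isolate_16; the MRCA is the node subtending (isolate_63,((isolate_34,(isolate_40,(isolate_82,isolate_42))),((isolate_28,isolate_29),(isolate_16,isolate_14)))).
Branch lengths along that path: 1.78 + 0.40 + 1.99 + 0.46 + 0.76 = 5.39.

5.39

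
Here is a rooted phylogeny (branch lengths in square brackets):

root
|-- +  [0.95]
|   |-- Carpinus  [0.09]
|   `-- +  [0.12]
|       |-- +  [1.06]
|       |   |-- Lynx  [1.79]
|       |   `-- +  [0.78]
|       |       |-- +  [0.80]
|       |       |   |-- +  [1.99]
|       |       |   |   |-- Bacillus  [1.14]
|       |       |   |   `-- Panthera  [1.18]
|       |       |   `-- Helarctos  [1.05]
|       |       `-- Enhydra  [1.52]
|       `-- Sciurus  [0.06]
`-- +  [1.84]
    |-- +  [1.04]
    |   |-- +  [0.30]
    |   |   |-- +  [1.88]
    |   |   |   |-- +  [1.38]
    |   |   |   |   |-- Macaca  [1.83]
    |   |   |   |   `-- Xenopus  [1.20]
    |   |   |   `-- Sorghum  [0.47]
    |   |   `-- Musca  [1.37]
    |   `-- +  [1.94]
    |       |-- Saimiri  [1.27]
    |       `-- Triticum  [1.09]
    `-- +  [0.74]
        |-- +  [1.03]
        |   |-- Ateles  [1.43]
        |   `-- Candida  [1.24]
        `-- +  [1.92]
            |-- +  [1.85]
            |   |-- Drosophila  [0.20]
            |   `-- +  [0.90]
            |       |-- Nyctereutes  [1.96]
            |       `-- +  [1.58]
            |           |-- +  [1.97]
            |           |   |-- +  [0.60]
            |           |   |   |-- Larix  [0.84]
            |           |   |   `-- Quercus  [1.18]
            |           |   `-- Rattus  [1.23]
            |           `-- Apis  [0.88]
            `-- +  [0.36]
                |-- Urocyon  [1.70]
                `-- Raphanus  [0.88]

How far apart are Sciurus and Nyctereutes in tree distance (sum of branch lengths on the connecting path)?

10.34

The path runs Sciurus → … → MRCA → … → Nyctereutes; the MRCA is the root of the tree.
Branch lengths along that path: 0.06 + 0.12 + 0.95 + 1.84 + 0.74 + 1.92 + 1.85 + 0.90 + 1.96 = 10.34.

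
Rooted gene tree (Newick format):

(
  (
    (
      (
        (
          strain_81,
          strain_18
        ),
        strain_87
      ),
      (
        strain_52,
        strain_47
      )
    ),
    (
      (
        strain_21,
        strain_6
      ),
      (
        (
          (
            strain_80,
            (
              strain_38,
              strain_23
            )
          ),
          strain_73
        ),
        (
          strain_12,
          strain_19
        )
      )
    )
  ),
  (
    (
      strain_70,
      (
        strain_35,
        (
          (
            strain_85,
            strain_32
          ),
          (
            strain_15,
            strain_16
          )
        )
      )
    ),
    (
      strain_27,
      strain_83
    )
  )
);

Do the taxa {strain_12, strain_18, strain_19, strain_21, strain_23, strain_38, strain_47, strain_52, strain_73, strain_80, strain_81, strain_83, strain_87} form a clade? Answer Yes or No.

No

The MRCA of the listed taxa is the root, so the smallest clade containing them is the whole tree.
That clade also contains strain_15, strain_16, strain_27, strain_32, strain_35, strain_6, strain_70, strain_85, which are not in the proposed group, so the group is not monophyletic.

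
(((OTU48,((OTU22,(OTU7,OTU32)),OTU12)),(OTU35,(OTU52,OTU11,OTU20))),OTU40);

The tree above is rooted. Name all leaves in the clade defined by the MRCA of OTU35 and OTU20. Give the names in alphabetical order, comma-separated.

OTU11, OTU20, OTU35, OTU52

Tracing OTU35: it sits inside (OTU35,(OTU52,OTU11,OTU20)).
Tracing OTU20: it sits inside (OTU52,OTU11,OTU20).
The smallest clade enclosing both is (OTU35,(OTU52,OTU11,OTU20)); the answer is its 4 terminal taxa in alphabetical order.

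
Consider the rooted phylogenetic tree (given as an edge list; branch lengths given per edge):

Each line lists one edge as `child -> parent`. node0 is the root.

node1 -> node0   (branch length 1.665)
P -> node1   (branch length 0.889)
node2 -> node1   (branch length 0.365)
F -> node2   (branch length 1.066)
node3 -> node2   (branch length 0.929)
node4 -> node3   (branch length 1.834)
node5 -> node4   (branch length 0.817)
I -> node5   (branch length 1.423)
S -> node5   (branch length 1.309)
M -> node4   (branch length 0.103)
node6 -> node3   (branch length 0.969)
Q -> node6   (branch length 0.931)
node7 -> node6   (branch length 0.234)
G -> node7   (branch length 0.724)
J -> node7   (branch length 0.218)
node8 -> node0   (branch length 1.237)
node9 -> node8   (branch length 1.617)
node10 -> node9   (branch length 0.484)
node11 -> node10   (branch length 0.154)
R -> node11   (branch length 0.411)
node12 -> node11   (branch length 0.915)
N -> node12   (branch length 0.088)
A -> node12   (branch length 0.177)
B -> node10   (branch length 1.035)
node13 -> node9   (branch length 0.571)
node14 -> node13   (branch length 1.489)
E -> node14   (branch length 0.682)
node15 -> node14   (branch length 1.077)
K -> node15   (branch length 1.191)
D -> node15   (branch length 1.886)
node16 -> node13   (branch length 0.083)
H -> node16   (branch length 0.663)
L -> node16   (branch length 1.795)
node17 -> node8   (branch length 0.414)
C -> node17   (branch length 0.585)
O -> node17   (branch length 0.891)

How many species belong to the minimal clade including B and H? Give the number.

The MRCA of B and H is the node subtending (((R,(N,A)),B),((E,(K,D)),(H,L))).
That clade contains 9 terminal taxa: A, B, D, E, H, K, L, N, R.

9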